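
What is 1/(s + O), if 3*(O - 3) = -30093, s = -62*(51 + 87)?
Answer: -1/18584 ≈ -5.3810e-5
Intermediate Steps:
s = -8556 (s = -62*138 = -8556)
O = -10028 (O = 3 + (1/3)*(-30093) = 3 - 10031 = -10028)
1/(s + O) = 1/(-8556 - 10028) = 1/(-18584) = -1/18584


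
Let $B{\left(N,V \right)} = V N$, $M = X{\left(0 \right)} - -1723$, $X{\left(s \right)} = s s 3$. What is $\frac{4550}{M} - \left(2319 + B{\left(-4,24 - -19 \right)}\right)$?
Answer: $- \frac{3694731}{1723} \approx -2144.4$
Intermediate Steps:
$X{\left(s \right)} = 3 s^{2}$ ($X{\left(s \right)} = s^{2} \cdot 3 = 3 s^{2}$)
$M = 1723$ ($M = 3 \cdot 0^{2} - -1723 = 3 \cdot 0 + 1723 = 0 + 1723 = 1723$)
$B{\left(N,V \right)} = N V$
$\frac{4550}{M} - \left(2319 + B{\left(-4,24 - -19 \right)}\right) = \frac{4550}{1723} - \left(2319 - 4 \left(24 - -19\right)\right) = 4550 \cdot \frac{1}{1723} - \left(2319 - 4 \left(24 + 19\right)\right) = \frac{4550}{1723} - \left(2319 - 172\right) = \frac{4550}{1723} - 2147 = - \frac{3694731}{1723}$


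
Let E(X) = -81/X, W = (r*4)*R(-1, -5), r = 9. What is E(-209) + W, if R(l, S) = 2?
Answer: 15129/209 ≈ 72.388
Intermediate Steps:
W = 72 (W = (9*4)*2 = 36*2 = 72)
E(-209) + W = -81/(-209) + 72 = -81*(-1/209) + 72 = 81/209 + 72 = 15129/209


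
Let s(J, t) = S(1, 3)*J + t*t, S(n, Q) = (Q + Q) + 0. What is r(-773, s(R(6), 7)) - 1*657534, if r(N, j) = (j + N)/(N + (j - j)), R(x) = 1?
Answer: -508273064/773 ≈ -6.5753e+5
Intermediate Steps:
S(n, Q) = 2*Q (S(n, Q) = 2*Q + 0 = 2*Q)
s(J, t) = t² + 6*J (s(J, t) = (2*3)*J + t*t = 6*J + t² = t² + 6*J)
r(N, j) = (N + j)/N (r(N, j) = (N + j)/(N + 0) = (N + j)/N)
r(-773, s(R(6), 7)) - 1*657534 = (-773 + (7² + 6*1))/(-773) - 1*657534 = -(-773 + (49 + 6))/773 - 657534 = -(-773 + 55)/773 - 657534 = -1/773*(-718) - 657534 = 718/773 - 657534 = -508273064/773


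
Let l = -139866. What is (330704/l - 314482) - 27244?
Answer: -23898089710/69933 ≈ -3.4173e+5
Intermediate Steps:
(330704/l - 314482) - 27244 = (330704/(-139866) - 314482) - 27244 = (330704*(-1/139866) - 314482) - 27244 = (-165352/69933 - 314482) - 27244 = -21992835058/69933 - 27244 = -23898089710/69933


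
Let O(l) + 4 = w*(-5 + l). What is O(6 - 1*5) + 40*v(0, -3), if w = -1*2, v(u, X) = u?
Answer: 4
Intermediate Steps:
w = -2
O(l) = 6 - 2*l (O(l) = -4 - 2*(-5 + l) = -4 + (10 - 2*l) = 6 - 2*l)
O(6 - 1*5) + 40*v(0, -3) = (6 - 2*(6 - 1*5)) + 40*0 = (6 - 2*(6 - 5)) + 0 = (6 - 2*1) + 0 = (6 - 2) + 0 = 4 + 0 = 4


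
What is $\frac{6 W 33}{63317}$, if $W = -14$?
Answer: $- \frac{2772}{63317} \approx -0.04378$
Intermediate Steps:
$\frac{6 W 33}{63317} = \frac{6 \left(-14\right) 33}{63317} = \left(-84\right) 33 \cdot \frac{1}{63317} = \left(-2772\right) \frac{1}{63317} = - \frac{2772}{63317}$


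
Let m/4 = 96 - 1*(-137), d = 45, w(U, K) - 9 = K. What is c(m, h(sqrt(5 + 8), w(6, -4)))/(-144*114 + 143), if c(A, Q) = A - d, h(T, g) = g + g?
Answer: -887/16273 ≈ -0.054507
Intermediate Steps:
w(U, K) = 9 + K
m = 932 (m = 4*(96 - 1*(-137)) = 4*(96 + 137) = 4*233 = 932)
h(T, g) = 2*g
c(A, Q) = -45 + A (c(A, Q) = A - 1*45 = A - 45 = -45 + A)
c(m, h(sqrt(5 + 8), w(6, -4)))/(-144*114 + 143) = (-45 + 932)/(-144*114 + 143) = 887/(-16416 + 143) = 887/(-16273) = 887*(-1/16273) = -887/16273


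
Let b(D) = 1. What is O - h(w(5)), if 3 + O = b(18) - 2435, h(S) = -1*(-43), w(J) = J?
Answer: -2480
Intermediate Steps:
h(S) = 43
O = -2437 (O = -3 + (1 - 2435) = -3 - 2434 = -2437)
O - h(w(5)) = -2437 - 1*43 = -2437 - 43 = -2480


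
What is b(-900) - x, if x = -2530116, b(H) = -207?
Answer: 2529909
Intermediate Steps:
b(-900) - x = -207 - 1*(-2530116) = -207 + 2530116 = 2529909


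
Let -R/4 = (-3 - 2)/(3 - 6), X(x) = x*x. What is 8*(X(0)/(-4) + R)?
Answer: -160/3 ≈ -53.333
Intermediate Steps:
X(x) = x²
R = -20/3 (R = -4*(-3 - 2)/(3 - 6) = -(-20)/(-3) = -(-20)*(-1)/3 = -4*5/3 = -20/3 ≈ -6.6667)
8*(X(0)/(-4) + R) = 8*(0²/(-4) - 20/3) = 8*(0*(-¼) - 20/3) = 8*(0 - 20/3) = 8*(-20/3) = -160/3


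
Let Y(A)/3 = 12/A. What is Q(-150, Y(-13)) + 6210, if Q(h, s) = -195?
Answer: 6015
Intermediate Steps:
Y(A) = 36/A (Y(A) = 3*(12/A) = 36/A)
Q(-150, Y(-13)) + 6210 = -195 + 6210 = 6015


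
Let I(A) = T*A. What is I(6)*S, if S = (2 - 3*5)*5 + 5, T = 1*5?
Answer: -1800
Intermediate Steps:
T = 5
I(A) = 5*A
S = -60 (S = (2 - 15)*5 + 5 = -13*5 + 5 = -65 + 5 = -60)
I(6)*S = (5*6)*(-60) = 30*(-60) = -1800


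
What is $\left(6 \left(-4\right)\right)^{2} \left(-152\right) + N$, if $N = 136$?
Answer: $-87416$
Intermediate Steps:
$\left(6 \left(-4\right)\right)^{2} \left(-152\right) + N = \left(6 \left(-4\right)\right)^{2} \left(-152\right) + 136 = \left(-24\right)^{2} \left(-152\right) + 136 = 576 \left(-152\right) + 136 = -87552 + 136 = -87416$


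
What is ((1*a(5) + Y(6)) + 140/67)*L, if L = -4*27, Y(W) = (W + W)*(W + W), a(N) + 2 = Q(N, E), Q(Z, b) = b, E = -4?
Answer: -1013688/67 ≈ -15130.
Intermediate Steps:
a(N) = -6 (a(N) = -2 - 4 = -6)
Y(W) = 4*W**2 (Y(W) = (2*W)*(2*W) = 4*W**2)
L = -108
((1*a(5) + Y(6)) + 140/67)*L = ((1*(-6) + 4*6**2) + 140/67)*(-108) = ((-6 + 4*36) + 140*(1/67))*(-108) = ((-6 + 144) + 140/67)*(-108) = (138 + 140/67)*(-108) = (9386/67)*(-108) = -1013688/67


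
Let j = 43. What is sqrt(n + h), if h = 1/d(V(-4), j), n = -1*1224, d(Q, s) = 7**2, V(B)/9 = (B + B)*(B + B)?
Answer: 5*I*sqrt(2399)/7 ≈ 34.985*I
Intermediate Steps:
V(B) = 36*B**2 (V(B) = 9*((B + B)*(B + B)) = 9*((2*B)*(2*B)) = 9*(4*B**2) = 36*B**2)
d(Q, s) = 49
n = -1224
h = 1/49 ≈ 0.020408
sqrt(n + h) = sqrt(-1224 + 1/49) = sqrt(-59975/49) = 5*I*sqrt(2399)/7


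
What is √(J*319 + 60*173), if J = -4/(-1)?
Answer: 2*√2914 ≈ 107.96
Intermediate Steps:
J = 4 (J = -4*(-1) = 4)
√(J*319 + 60*173) = √(4*319 + 60*173) = √(1276 + 10380) = √11656 = 2*√2914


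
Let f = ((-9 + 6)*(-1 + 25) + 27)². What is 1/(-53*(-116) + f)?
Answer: 1/8173 ≈ 0.00012235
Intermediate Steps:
f = 2025 (f = (-3*24 + 27)² = (-72 + 27)² = (-45)² = 2025)
1/(-53*(-116) + f) = 1/(-53*(-116) + 2025) = 1/(6148 + 2025) = 1/8173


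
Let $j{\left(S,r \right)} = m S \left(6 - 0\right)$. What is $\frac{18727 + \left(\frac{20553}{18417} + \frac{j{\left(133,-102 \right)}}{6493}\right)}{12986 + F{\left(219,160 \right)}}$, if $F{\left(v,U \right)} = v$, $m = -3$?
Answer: $\frac{746497875906}{526358259035} \approx 1.4182$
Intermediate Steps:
$j{\left(S,r \right)} = - 18 S$ ($j{\left(S,r \right)} = - 3 S \left(6 - 0\right) = - 3 S \left(6 + \left(-2 + 2\right)\right) = - 3 S \left(6 + 0\right) = - 3 S 6 = - 18 S$)
$\frac{18727 + \left(\frac{20553}{18417} + \frac{j{\left(133,-102 \right)}}{6493}\right)}{12986 + F{\left(219,160 \right)}} = \frac{18727 + \left(\frac{20553}{18417} + \frac{\left(-18\right) 133}{6493}\right)}{12986 + 219} = \frac{18727 + \left(20553 \cdot \frac{1}{18417} - \frac{2394}{6493}\right)}{13205} = \left(18727 + \left(\frac{6851}{6139} - \frac{2394}{6493}\right)\right) \frac{1}{13205} = \left(18727 + \frac{29786777}{39860527}\right) \frac{1}{13205} = \frac{746497875906}{39860527} \cdot \frac{1}{13205} = \frac{746497875906}{526358259035}$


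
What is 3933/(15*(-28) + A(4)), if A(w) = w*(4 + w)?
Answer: -3933/388 ≈ -10.137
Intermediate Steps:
3933/(15*(-28) + A(4)) = 3933/(15*(-28) + 4*(4 + 4)) = 3933/(-420 + 4*8) = 3933/(-420 + 32) = 3933/(-388) = 3933*(-1/388) = -3933/388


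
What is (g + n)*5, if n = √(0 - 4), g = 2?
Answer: 10 + 10*I ≈ 10.0 + 10.0*I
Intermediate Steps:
n = 2*I (n = √(-4) = 2*I ≈ 2.0*I)
(g + n)*5 = (2 + 2*I)*5 = 10 + 10*I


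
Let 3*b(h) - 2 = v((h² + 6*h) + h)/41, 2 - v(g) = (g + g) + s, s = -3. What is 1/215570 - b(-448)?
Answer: 28386904351/8838370 ≈ 3211.8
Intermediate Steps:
v(g) = 5 - 2*g (v(g) = 2 - ((g + g) - 3) = 2 - (2*g - 3) = 2 - (-3 + 2*g) = 2 + (3 - 2*g) = 5 - 2*g)
b(h) = 29/41 - 14*h/123 - 2*h²/123 (b(h) = ⅔ + ((5 - 2*((h² + 6*h) + h))/41)/3 = ⅔ + ((5 - 2*(h² + 7*h))*(1/41))/3 = ⅔ + ((5 + (-14*h - 2*h²))*(1/41))/3 = ⅔ + ((5 - 14*h - 2*h²)*(1/41))/3 = ⅔ + (5/41 - 14*h/41 - 2*h²/41)/3 = ⅔ + (5/123 - 14*h/123 - 2*h²/123) = 29/41 - 14*h/123 - 2*h²/123)
1/215570 - b(-448) = 1/215570 - (29/41 - 2/123*(-448)*(7 - 448)) = 1/215570 - (29/41 - 2/123*(-448)*(-441)) = 1/215570 - (29/41 - 131712/41) = 1/215570 - 1*(-131683/41) = 1/215570 + 131683/41 = 28386904351/8838370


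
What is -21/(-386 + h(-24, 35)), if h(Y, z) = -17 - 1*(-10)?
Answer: 7/131 ≈ 0.053435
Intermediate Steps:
h(Y, z) = -7 (h(Y, z) = -17 + 10 = -7)
-21/(-386 + h(-24, 35)) = -21/(-386 - 7) = -21/(-393) = -21*(-1/393) = 7/131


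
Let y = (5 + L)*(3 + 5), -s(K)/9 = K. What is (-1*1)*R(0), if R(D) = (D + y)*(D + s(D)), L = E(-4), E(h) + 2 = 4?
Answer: 0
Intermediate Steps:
E(h) = 2 (E(h) = -2 + 4 = 2)
s(K) = -9*K
L = 2
y = 56 (y = (5 + 2)*(3 + 5) = 7*8 = 56)
R(D) = -8*D*(56 + D) (R(D) = (D + 56)*(D - 9*D) = (56 + D)*(-8*D) = -8*D*(56 + D))
(-1*1)*R(0) = (-1*1)*(8*0*(-56 - 1*0)) = -8*0*(-56 + 0) = -8*0*(-56) = -1*0 = 0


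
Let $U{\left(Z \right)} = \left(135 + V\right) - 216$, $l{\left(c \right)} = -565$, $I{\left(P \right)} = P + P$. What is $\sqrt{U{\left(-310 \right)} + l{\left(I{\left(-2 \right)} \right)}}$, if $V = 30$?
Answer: $2 i \sqrt{154} \approx 24.819 i$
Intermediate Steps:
$I{\left(P \right)} = 2 P$
$U{\left(Z \right)} = -51$ ($U{\left(Z \right)} = \left(135 + 30\right) - 216 = 165 - 216 = -51$)
$\sqrt{U{\left(-310 \right)} + l{\left(I{\left(-2 \right)} \right)}} = \sqrt{-51 - 565} = \sqrt{-616} = 2 i \sqrt{154}$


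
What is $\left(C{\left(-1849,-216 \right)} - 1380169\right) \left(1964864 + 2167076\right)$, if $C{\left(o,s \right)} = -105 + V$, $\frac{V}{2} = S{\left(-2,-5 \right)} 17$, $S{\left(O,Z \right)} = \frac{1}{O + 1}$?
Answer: $-5703349837520$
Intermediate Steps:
$S{\left(O,Z \right)} = \frac{1}{1 + O}$
$V = -34$ ($V = 2 \frac{1}{1 - 2} \cdot 17 = 2 \frac{1}{-1} \cdot 17 = 2 \left(\left(-1\right) 17\right) = 2 \left(-17\right) = -34$)
$C{\left(o,s \right)} = -139$ ($C{\left(o,s \right)} = -105 - 34 = -139$)
$\left(C{\left(-1849,-216 \right)} - 1380169\right) \left(1964864 + 2167076\right) = \left(-139 - 1380169\right) \left(1964864 + 2167076\right) = \left(-1380308\right) 4131940 = -5703349837520$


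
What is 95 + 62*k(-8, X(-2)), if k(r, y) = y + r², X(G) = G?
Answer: 3939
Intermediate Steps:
95 + 62*k(-8, X(-2)) = 95 + 62*(-2 + (-8)²) = 95 + 62*(-2 + 64) = 95 + 62*62 = 95 + 3844 = 3939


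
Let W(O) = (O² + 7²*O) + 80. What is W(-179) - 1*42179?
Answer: -18829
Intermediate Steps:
W(O) = 80 + O² + 49*O (W(O) = (O² + 49*O) + 80 = 80 + O² + 49*O)
W(-179) - 1*42179 = (80 + (-179)² + 49*(-179)) - 1*42179 = (80 + 32041 - 8771) - 42179 = 23350 - 42179 = -18829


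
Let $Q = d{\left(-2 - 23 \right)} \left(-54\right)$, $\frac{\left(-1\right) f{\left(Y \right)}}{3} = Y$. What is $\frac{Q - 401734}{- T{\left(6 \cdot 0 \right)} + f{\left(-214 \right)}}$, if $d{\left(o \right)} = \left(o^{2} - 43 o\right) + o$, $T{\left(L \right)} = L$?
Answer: $- \frac{246092}{321} \approx -766.64$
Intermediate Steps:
$f{\left(Y \right)} = - 3 Y$
$d{\left(o \right)} = o^{2} - 42 o$
$Q = -90450$ ($Q = \left(-2 - 23\right) \left(-42 - 25\right) \left(-54\right) = - 25 \left(-42 - 25\right) \left(-54\right) = \left(-25\right) \left(-67\right) \left(-54\right) = 1675 \left(-54\right) = -90450$)
$\frac{Q - 401734}{- T{\left(6 \cdot 0 \right)} + f{\left(-214 \right)}} = \frac{-90450 - 401734}{- 6 \cdot 0 - -642} = - \frac{492184}{\left(-1\right) 0 + 642} = - \frac{492184}{0 + 642} = - \frac{492184}{642} = \left(-492184\right) \frac{1}{642} = - \frac{246092}{321}$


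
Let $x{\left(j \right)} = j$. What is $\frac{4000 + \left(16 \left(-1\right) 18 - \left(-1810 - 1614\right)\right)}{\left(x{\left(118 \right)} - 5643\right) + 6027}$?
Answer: $\frac{3568}{251} \approx 14.215$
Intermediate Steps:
$\frac{4000 + \left(16 \left(-1\right) 18 - \left(-1810 - 1614\right)\right)}{\left(x{\left(118 \right)} - 5643\right) + 6027} = \frac{4000 + \left(16 \left(-1\right) 18 - \left(-1810 - 1614\right)\right)}{\left(118 - 5643\right) + 6027} = \frac{4000 - -3136}{-5525 + 6027} = \frac{4000 + \left(-288 + 3424\right)}{502} = \left(4000 + 3136\right) \frac{1}{502} = 7136 \cdot \frac{1}{502} = \frac{3568}{251}$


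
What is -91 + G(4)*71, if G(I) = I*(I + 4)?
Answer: 2181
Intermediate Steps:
G(I) = I*(4 + I)
-91 + G(4)*71 = -91 + (4*(4 + 4))*71 = -91 + (4*8)*71 = -91 + 32*71 = -91 + 2272 = 2181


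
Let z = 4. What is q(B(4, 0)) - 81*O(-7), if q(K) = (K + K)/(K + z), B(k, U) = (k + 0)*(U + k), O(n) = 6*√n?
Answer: 8/5 - 486*I*√7 ≈ 1.6 - 1285.8*I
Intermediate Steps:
B(k, U) = k*(U + k)
q(K) = 2*K/(4 + K) (q(K) = (K + K)/(K + 4) = (2*K)/(4 + K) = 2*K/(4 + K))
q(B(4, 0)) - 81*O(-7) = 2*(4*(0 + 4))/(4 + 4*(0 + 4)) - 486*√(-7) = 2*(4*4)/(4 + 4*4) - 486*I*√7 = 2*16/(4 + 16) - 486*I*√7 = 2*16/20 - 486*I*√7 = 2*16*(1/20) - 486*I*√7 = 8/5 - 486*I*√7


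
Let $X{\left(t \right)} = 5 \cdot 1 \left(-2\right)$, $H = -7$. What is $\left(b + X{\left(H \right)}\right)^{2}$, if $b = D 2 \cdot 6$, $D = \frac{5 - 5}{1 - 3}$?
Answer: $100$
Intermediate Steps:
$D = 0$ ($D = \frac{0}{-2} = 0 \left(- \frac{1}{2}\right) = 0$)
$b = 0$ ($b = 0 \cdot 2 \cdot 6 = 0 \cdot 6 = 0$)
$X{\left(t \right)} = -10$ ($X{\left(t \right)} = 5 \left(-2\right) = -10$)
$\left(b + X{\left(H \right)}\right)^{2} = \left(0 - 10\right)^{2} = \left(-10\right)^{2} = 100$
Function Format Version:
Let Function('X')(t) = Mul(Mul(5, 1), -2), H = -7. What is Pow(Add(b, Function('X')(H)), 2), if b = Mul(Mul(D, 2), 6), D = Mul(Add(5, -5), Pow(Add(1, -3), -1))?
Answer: 100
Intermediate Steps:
D = 0 (D = Mul(0, Pow(-2, -1)) = Mul(0, Rational(-1, 2)) = 0)
b = 0 (b = Mul(Mul(0, 2), 6) = Mul(0, 6) = 0)
Function('X')(t) = -10 (Function('X')(t) = Mul(5, -2) = -10)
Pow(Add(b, Function('X')(H)), 2) = Pow(Add(0, -10), 2) = Pow(-10, 2) = 100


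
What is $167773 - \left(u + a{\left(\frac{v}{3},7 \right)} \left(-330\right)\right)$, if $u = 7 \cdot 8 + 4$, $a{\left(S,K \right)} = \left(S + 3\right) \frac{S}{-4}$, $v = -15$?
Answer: $166888$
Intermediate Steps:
$a{\left(S,K \right)} = - \frac{S \left(3 + S\right)}{4}$ ($a{\left(S,K \right)} = \left(3 + S\right) S \left(- \frac{1}{4}\right) = \left(3 + S\right) \left(- \frac{S}{4}\right) = - \frac{S \left(3 + S\right)}{4}$)
$u = 60$ ($u = 56 + 4 = 60$)
$167773 - \left(u + a{\left(\frac{v}{3},7 \right)} \left(-330\right)\right) = 167773 - \left(60 + - \frac{- \frac{15}{3} \left(3 - \frac{15}{3}\right)}{4} \left(-330\right)\right) = 167773 - \left(60 + - \frac{\left(-15\right) \frac{1}{3} \left(3 - 5\right)}{4} \left(-330\right)\right) = 167773 - \left(60 + \left(- \frac{1}{4}\right) \left(-5\right) \left(3 - 5\right) \left(-330\right)\right) = 167773 - \left(60 + \left(- \frac{1}{4}\right) \left(-5\right) \left(-2\right) \left(-330\right)\right) = 167773 - \left(60 - -825\right) = 167773 - \left(60 + 825\right) = 167773 - 885 = 166888$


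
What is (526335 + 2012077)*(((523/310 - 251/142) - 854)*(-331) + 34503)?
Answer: 8861154991612212/11005 ≈ 8.0519e+11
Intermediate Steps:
(526335 + 2012077)*(((523/310 - 251/142) - 854)*(-331) + 34503) = 2538412*(((523*(1/310) - 251*1/142) - 854)*(-331) + 34503) = 2538412*(((523/310 - 251/142) - 854)*(-331) + 34503) = 2538412*((-886/11005 - 854)*(-331) + 34503) = 2538412*(-9399156/11005*(-331) + 34503) = 2538412*(3111120636/11005 + 34503) = 2538412*(3490826151/11005) = 8861154991612212/11005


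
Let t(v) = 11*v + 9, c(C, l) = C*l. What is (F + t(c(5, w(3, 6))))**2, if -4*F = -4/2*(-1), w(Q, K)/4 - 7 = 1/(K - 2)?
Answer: 10284849/4 ≈ 2.5712e+6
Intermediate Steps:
w(Q, K) = 28 + 4/(-2 + K) (w(Q, K) = 28 + 4/(K - 2) = 28 + 4/(-2 + K))
F = -1/2 (F = -(-4/2)*(-1)/4 = -(-1*2)*(-1)/4 = -(-1)*(-1)/2 = -1/4*2 = -1/2 ≈ -0.50000)
t(v) = 9 + 11*v
(F + t(c(5, w(3, 6))))**2 = (-1/2 + (9 + 11*(5*(4*(-13 + 7*6)/(-2 + 6)))))**2 = (-1/2 + (9 + 11*(5*(4*(-13 + 42)/4))))**2 = (-1/2 + (9 + 11*(5*(4*(1/4)*29))))**2 = (-1/2 + (9 + 11*(5*29)))**2 = (-1/2 + (9 + 11*145))**2 = (-1/2 + (9 + 1595))**2 = (-1/2 + 1604)**2 = (3207/2)**2 = 10284849/4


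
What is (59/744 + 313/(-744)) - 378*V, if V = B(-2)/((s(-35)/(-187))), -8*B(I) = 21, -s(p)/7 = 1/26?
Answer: 256377995/372 ≈ 6.8919e+5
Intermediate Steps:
s(p) = -7/26
B(I) = -21/8 (B(I) = -⅛*21 = -21/8)
V = -7293/4 (V = -21/(8*((-7/26/(-187)))) = -21/(8*((-7/26*(-1/187)))) = -21/(8*7/4862) = -21/8*4862/7 = -7293/4 ≈ -1823.3)
(59/744 + 313/(-744)) - 378*V = (59/744 + 313/(-744)) - 378*(-7293/4) = (59*(1/744) + 313*(-1/744)) + 1378377/2 = (59/744 - 313/744) + 1378377/2 = -127/372 + 1378377/2 = 256377995/372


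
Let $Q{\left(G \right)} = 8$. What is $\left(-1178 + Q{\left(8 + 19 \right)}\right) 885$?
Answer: $-1035450$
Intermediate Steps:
$\left(-1178 + Q{\left(8 + 19 \right)}\right) 885 = \left(-1178 + 8\right) 885 = \left(-1170\right) 885 = -1035450$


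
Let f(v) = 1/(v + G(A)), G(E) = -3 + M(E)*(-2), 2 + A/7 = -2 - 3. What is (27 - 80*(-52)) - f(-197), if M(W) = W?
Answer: 427075/102 ≈ 4187.0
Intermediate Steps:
A = -49 (A = -14 + 7*(-2 - 3) = -14 + 7*(-5) = -14 - 35 = -49)
G(E) = -3 - 2*E (G(E) = -3 + E*(-2) = -3 - 2*E)
f(v) = 1/(95 + v) (f(v) = 1/(v + (-3 - 2*(-49))) = 1/(v + (-3 + 98)) = 1/(v + 95) = 1/(95 + v))
(27 - 80*(-52)) - f(-197) = (27 - 80*(-52)) - 1/(95 - 197) = (27 + 4160) - 1/(-102) = 4187 - 1*(-1/102) = 4187 + 1/102 = 427075/102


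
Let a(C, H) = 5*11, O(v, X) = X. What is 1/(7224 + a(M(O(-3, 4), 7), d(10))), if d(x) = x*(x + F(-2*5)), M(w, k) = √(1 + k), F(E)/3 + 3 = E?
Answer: 1/7279 ≈ 0.00013738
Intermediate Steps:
F(E) = -9 + 3*E
d(x) = x*(-39 + x) (d(x) = x*(x + (-9 + 3*(-2*5))) = x*(x + (-9 + 3*(-10))) = x*(x + (-9 - 30)) = x*(x - 39) = x*(-39 + x))
a(C, H) = 55
1/(7224 + a(M(O(-3, 4), 7), d(10))) = 1/(7224 + 55) = 1/7279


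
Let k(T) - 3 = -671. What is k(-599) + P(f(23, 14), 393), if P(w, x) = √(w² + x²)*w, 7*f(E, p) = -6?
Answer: -668 - 18*√840893/49 ≈ -1004.9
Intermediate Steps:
f(E, p) = -6/7 (f(E, p) = (⅐)*(-6) = -6/7)
k(T) = -668 (k(T) = 3 - 671 = -668)
P(w, x) = w*√(w² + x²)
k(-599) + P(f(23, 14), 393) = -668 - 6*√((-6/7)² + 393²)/7 = -668 - 6*√(36/49 + 154449)/7 = -668 - 18*√840893/49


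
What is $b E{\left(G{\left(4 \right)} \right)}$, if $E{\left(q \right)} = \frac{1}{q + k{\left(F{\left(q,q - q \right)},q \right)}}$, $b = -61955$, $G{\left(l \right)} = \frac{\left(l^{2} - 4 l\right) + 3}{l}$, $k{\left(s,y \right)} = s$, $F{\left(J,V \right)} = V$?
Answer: $- \frac{247820}{3} \approx -82607.0$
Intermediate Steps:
$G{\left(l \right)} = \frac{3 + l^{2} - 4 l}{l}$
$E{\left(q \right)} = \frac{1}{q}$ ($E{\left(q \right)} = \frac{1}{q + \left(q - q\right)} = \frac{1}{q + 0} = \frac{1}{q}$)
$b E{\left(G{\left(4 \right)} \right)} = - \frac{61955}{-4 + 4 + \frac{3}{4}} = - \frac{61955}{\frac{3}{4}} = \left(-61955\right) \frac{4}{3} = - \frac{247820}{3}$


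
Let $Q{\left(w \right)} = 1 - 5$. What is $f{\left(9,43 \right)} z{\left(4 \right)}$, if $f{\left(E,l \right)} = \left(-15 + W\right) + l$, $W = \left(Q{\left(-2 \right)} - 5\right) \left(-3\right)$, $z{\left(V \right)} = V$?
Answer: $220$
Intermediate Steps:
$Q{\left(w \right)} = -4$
$W = 27$ ($W = \left(-4 - 5\right) \left(-3\right) = \left(-9\right) \left(-3\right) = 27$)
$f{\left(E,l \right)} = 12 + l$ ($f{\left(E,l \right)} = \left(-15 + 27\right) + l = 12 + l$)
$f{\left(9,43 \right)} z{\left(4 \right)} = \left(12 + 43\right) 4 = 55 \cdot 4 = 220$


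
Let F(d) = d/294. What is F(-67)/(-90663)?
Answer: 67/26654922 ≈ 2.5136e-6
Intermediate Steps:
F(d) = d/294 (F(d) = d*(1/294) = d/294)
F(-67)/(-90663) = ((1/294)*(-67))/(-90663) = -67/294*(-1/90663) = 67/26654922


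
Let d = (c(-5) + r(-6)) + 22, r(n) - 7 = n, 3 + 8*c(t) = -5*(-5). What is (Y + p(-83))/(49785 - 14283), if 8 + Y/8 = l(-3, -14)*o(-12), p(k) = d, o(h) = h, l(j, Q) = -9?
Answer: 1101/47336 ≈ 0.023259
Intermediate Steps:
c(t) = 11/4 (c(t) = -3/8 + (-5*(-5))/8 = -3/8 + (⅛)*25 = -3/8 + 25/8 = 11/4)
r(n) = 7 + n
d = 103/4 (d = (11/4 + (7 - 6)) + 22 = (11/4 + 1) + 22 = 15/4 + 22 = 103/4 ≈ 25.750)
p(k) = 103/4
Y = 800 (Y = -64 + 8*(-9*(-12)) = -64 + 8*108 = -64 + 864 = 800)
(Y + p(-83))/(49785 - 14283) = (800 + 103/4)/(49785 - 14283) = (3303/4)/35502 = (3303/4)*(1/35502) = 1101/47336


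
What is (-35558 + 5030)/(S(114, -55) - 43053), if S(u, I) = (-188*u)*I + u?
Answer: -10176/378607 ≈ -0.026877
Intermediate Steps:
S(u, I) = u - 188*I*u (S(u, I) = -188*I*u + u = u - 188*I*u)
(-35558 + 5030)/(S(114, -55) - 43053) = (-35558 + 5030)/(114*(1 - 188*(-55)) - 43053) = -30528/(114*(1 + 10340) - 43053) = -30528/(114*10341 - 43053) = -30528/(1178874 - 43053) = -30528/1135821 = -30528*1/1135821 = -10176/378607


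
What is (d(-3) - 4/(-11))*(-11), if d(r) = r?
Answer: 29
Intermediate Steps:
(d(-3) - 4/(-11))*(-11) = (-3 - 4/(-11))*(-11) = (-3 - 4*(-1/11))*(-11) = (-3 + 4/11)*(-11) = -29/11*(-11) = 29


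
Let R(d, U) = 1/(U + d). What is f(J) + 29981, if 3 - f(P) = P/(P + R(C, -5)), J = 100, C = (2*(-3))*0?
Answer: 14961516/499 ≈ 29983.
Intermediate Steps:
C = 0 (C = -6*0 = 0)
f(P) = 3 - P/(-⅕ + P) (f(P) = 3 - P/(P + 1/(-5 + 0)) = 3 - P/(P + 1/(-5)) = 3 - P/(P - ⅕) = 3 - P/(-⅕ + P))
f(J) + 29981 = (-3 + 10*100)/(-1 + 5*100) + 29981 = (-3 + 1000)/(-1 + 500) + 29981 = 997/499 + 29981 = 14961516/499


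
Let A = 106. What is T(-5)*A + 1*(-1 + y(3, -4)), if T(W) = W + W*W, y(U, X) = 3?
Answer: 2122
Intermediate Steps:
T(W) = W + W²
T(-5)*A + 1*(-1 + y(3, -4)) = -5*(1 - 5)*106 + 1*(-1 + 3) = -5*(-4)*106 + 1*2 = 20*106 + 2 = 2120 + 2 = 2122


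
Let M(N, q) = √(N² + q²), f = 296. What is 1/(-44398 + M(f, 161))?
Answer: -44398/1971068867 - √113537/1971068867 ≈ -2.2696e-5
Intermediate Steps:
1/(-44398 + M(f, 161)) = 1/(-44398 + √(296² + 161²)) = 1/(-44398 + √(87616 + 25921)) = 1/(-44398 + √113537)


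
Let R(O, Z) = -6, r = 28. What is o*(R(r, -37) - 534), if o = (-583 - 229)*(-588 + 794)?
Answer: 90326880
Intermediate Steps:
o = -167272 (o = -812*206 = -167272)
o*(R(r, -37) - 534) = -167272*(-6 - 534) = -167272*(-540) = 90326880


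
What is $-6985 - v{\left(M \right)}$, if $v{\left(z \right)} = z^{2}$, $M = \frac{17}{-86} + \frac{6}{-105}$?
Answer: $- \frac{63285386789}{9060100} \approx -6985.1$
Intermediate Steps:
$M = - \frac{767}{3010}$ ($M = 17 \left(- \frac{1}{86}\right) + 6 \left(- \frac{1}{105}\right) = - \frac{17}{86} - \frac{2}{35} = - \frac{767}{3010} \approx -0.25482$)
$-6985 - v{\left(M \right)} = -6985 - \left(- \frac{767}{3010}\right)^{2} = -6985 - \frac{588289}{9060100} = - \frac{63285386789}{9060100}$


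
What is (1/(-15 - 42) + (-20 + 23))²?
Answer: 28900/3249 ≈ 8.8951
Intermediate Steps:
(1/(-15 - 42) + (-20 + 23))² = (1/(-57) + 3)² = (-1/57 + 3)² = (170/57)² = 28900/3249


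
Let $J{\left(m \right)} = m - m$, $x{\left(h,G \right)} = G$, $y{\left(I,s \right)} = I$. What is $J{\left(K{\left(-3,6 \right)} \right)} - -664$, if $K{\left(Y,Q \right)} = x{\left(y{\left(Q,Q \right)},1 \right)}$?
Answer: $664$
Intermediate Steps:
$K{\left(Y,Q \right)} = 1$
$J{\left(m \right)} = 0$
$J{\left(K{\left(-3,6 \right)} \right)} - -664 = 0 - -664 = 0 + 664 = 664$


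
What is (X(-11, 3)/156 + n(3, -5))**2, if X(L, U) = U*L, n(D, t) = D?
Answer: 21025/2704 ≈ 7.7755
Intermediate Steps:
X(L, U) = L*U
(X(-11, 3)/156 + n(3, -5))**2 = (-11*3/156 + 3)**2 = (-33*1/156 + 3)**2 = (-11/52 + 3)**2 = (145/52)**2 = 21025/2704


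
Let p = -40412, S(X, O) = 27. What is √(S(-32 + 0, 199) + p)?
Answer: I*√40385 ≈ 200.96*I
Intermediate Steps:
√(S(-32 + 0, 199) + p) = √(27 - 40412) = √(-40385) = I*√40385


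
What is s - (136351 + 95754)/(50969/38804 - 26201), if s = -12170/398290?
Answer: 71497340305877/8098451559883 ≈ 8.8285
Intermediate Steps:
s = -1217/39829 (s = -12170*1/398290 = -1217/39829 ≈ -0.030556)
s - (136351 + 95754)/(50969/38804 - 26201) = -1217/39829 - (136351 + 95754)/(50969/38804 - 26201) = -1217/39829 - 232105/(50969*(1/38804) - 26201) = -1217/39829 - 232105/(50969/38804 - 26201) = -1217/39829 - 232105/(-1016652635/38804) = -1217/39829 - 232105*(-38804)/1016652635 = -1217/39829 - 1*(-1801320484/203330527) = -1217/39829 + 1801320484/203330527 = 71497340305877/8098451559883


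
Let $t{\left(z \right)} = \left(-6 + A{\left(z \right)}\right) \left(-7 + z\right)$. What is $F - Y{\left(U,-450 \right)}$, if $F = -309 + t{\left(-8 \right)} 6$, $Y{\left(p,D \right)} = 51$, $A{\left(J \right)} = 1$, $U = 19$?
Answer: $90$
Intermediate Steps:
$t{\left(z \right)} = 35 - 5 z$ ($t{\left(z \right)} = \left(-6 + 1\right) \left(-7 + z\right) = - 5 \left(-7 + z\right) = 35 - 5 z$)
$F = 141$ ($F = -309 + \left(35 - -40\right) 6 = -309 + \left(35 + 40\right) 6 = -309 + 75 \cdot 6 = -309 + 450 = 141$)
$F - Y{\left(U,-450 \right)} = 141 - 51 = 90$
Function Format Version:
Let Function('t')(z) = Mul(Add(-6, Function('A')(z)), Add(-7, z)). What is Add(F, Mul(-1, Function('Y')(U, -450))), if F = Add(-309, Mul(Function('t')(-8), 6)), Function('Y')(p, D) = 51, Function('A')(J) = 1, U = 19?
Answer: 90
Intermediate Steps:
Function('t')(z) = Add(35, Mul(-5, z)) (Function('t')(z) = Mul(Add(-6, 1), Add(-7, z)) = Mul(-5, Add(-7, z)) = Add(35, Mul(-5, z)))
F = 141 (F = Add(-309, Mul(Add(35, Mul(-5, -8)), 6)) = Add(-309, Mul(Add(35, 40), 6)) = Add(-309, Mul(75, 6)) = Add(-309, 450) = 141)
Add(F, Mul(-1, Function('Y')(U, -450))) = Add(141, Mul(-1, 51)) = Add(141, -51) = 90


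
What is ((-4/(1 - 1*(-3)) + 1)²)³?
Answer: 0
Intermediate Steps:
((-4/(1 - 1*(-3)) + 1)²)³ = ((-4/(1 + 3) + 1)²)³ = ((-4/4 + 1)²)³ = ((-4*¼ + 1)²)³ = ((-1 + 1)²)³ = (0²)³ = 0³ = 0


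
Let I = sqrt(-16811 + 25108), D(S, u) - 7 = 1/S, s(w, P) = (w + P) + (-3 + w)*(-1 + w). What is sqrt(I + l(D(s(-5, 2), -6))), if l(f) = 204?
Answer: sqrt(204 + sqrt(8297)) ≈ 17.178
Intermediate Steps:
s(w, P) = P + w + (-1 + w)*(-3 + w) (s(w, P) = (P + w) + (-1 + w)*(-3 + w) = P + w + (-1 + w)*(-3 + w))
D(S, u) = 7 + 1/S
I = sqrt(8297) ≈ 91.088
sqrt(I + l(D(s(-5, 2), -6))) = sqrt(sqrt(8297) + 204) = sqrt(204 + sqrt(8297))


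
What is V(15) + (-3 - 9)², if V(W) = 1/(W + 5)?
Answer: 2881/20 ≈ 144.05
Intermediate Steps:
V(W) = 1/(5 + W)
V(15) + (-3 - 9)² = 1/(5 + 15) + (-3 - 9)² = 1/20 + (-12)² = 1/20 + 144 = 2881/20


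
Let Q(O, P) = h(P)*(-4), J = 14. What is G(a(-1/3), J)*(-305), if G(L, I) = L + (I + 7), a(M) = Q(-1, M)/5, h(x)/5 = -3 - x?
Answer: -28975/3 ≈ -9658.3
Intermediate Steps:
h(x) = -15 - 5*x (h(x) = 5*(-3 - x) = -15 - 5*x)
Q(O, P) = 60 + 20*P (Q(O, P) = (-15 - 5*P)*(-4) = 60 + 20*P)
a(M) = 12 + 4*M (a(M) = (60 + 20*M)/5 = (60 + 20*M)*(⅕) = 12 + 4*M)
G(L, I) = 7 + I + L (G(L, I) = L + (7 + I) = 7 + I + L)
G(a(-1/3), J)*(-305) = (7 + 14 + (12 + 4*(-1/3)))*(-305) = (7 + 14 + (12 + 4*(-1*⅓)))*(-305) = (7 + 14 + (12 + 4*(-⅓)))*(-305) = (7 + 14 + (12 - 4/3))*(-305) = (7 + 14 + 32/3)*(-305) = (95/3)*(-305) = -28975/3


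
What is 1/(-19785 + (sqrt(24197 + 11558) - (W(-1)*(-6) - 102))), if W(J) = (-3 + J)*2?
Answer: -19731/389276606 - sqrt(35755)/389276606 ≈ -5.1172e-5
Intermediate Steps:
W(J) = -6 + 2*J
1/(-19785 + (sqrt(24197 + 11558) - (W(-1)*(-6) - 102))) = 1/(-19785 + (sqrt(24197 + 11558) - ((-6 + 2*(-1))*(-6) - 102))) = 1/(-19785 + (sqrt(35755) - ((-6 - 2)*(-6) - 102))) = 1/(-19785 + (sqrt(35755) - (-8*(-6) - 102))) = 1/(-19785 + (sqrt(35755) - (48 - 102))) = 1/(-19785 + (sqrt(35755) - 1*(-54))) = 1/(-19785 + (sqrt(35755) + 54)) = 1/(-19785 + (54 + sqrt(35755))) = 1/(-19731 + sqrt(35755))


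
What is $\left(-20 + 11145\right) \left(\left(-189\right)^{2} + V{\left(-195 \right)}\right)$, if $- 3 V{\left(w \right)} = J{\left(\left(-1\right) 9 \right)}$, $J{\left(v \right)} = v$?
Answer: $397429500$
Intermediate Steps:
$V{\left(w \right)} = 3$ ($V{\left(w \right)} = - \frac{\left(-1\right) 9}{3} = \left(- \frac{1}{3}\right) \left(-9\right) = 3$)
$\left(-20 + 11145\right) \left(\left(-189\right)^{2} + V{\left(-195 \right)}\right) = \left(-20 + 11145\right) \left(\left(-189\right)^{2} + 3\right) = 11125 \left(35721 + 3\right) = 11125 \cdot 35724 = 397429500$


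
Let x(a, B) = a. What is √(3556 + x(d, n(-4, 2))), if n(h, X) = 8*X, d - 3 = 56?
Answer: √3615 ≈ 60.125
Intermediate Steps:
d = 59 (d = 3 + 56 = 59)
√(3556 + x(d, n(-4, 2))) = √(3556 + 59) = √3615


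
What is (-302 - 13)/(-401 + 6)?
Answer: 63/79 ≈ 0.79747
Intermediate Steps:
(-302 - 13)/(-401 + 6) = -315/(-395) = -315*(-1/395) = 63/79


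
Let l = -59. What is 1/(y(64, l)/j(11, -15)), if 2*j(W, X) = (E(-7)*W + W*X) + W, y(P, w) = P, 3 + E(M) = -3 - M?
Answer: -143/128 ≈ -1.1172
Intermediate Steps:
E(M) = -6 - M (E(M) = -3 + (-3 - M) = -6 - M)
j(W, X) = W + W*X/2 (j(W, X) = (((-6 - 1*(-7))*W + W*X) + W)/2 = (((-6 + 7)*W + W*X) + W)/2 = ((1*W + W*X) + W)/2 = ((W + W*X) + W)/2 = (2*W + W*X)/2 = W + W*X/2)
1/(y(64, l)/j(11, -15)) = 1/(64/(((½)*11*(2 - 15)))) = 1/(64/(((½)*11*(-13)))) = 1/(64/(-143/2)) = 1/(64*(-2/143)) = 1/(-128/143) = -143/128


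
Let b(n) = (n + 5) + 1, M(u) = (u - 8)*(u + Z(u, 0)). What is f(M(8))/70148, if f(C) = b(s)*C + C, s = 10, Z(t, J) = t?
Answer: 0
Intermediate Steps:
M(u) = 2*u*(-8 + u) (M(u) = (u - 8)*(u + u) = (-8 + u)*(2*u) = 2*u*(-8 + u))
b(n) = 6 + n (b(n) = (5 + n) + 1 = 6 + n)
f(C) = 17*C (f(C) = (6 + 10)*C + C = 16*C + C = 17*C)
f(M(8))/70148 = (17*(2*8*(-8 + 8)))/70148 = (17*(2*8*0))*(1/70148) = (17*0)*(1/70148) = 0*(1/70148) = 0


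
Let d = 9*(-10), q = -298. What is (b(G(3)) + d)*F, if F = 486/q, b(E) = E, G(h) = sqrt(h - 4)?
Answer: 21870/149 - 243*I/149 ≈ 146.78 - 1.6309*I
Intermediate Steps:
G(h) = sqrt(-4 + h)
F = -243/149 (F = 486/(-298) = 486*(-1/298) = -243/149 ≈ -1.6309)
d = -90
(b(G(3)) + d)*F = (sqrt(-4 + 3) - 90)*(-243/149) = (sqrt(-1) - 90)*(-243/149) = (I - 90)*(-243/149) = (-90 + I)*(-243/149) = 21870/149 - 243*I/149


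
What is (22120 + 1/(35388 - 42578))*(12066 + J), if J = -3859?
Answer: 1305264251393/7190 ≈ 1.8154e+8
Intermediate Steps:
(22120 + 1/(35388 - 42578))*(12066 + J) = (22120 + 1/(35388 - 42578))*(12066 - 3859) = (22120 + 1/(-7190))*8207 = (22120 - 1/7190)*8207 = (159042799/7190)*8207 = 1305264251393/7190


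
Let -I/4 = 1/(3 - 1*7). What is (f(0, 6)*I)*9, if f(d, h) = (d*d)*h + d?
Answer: 0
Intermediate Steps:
f(d, h) = d + h*d² (f(d, h) = d²*h + d = h*d² + d = d + h*d²)
I = 1 (I = -4/(3 - 1*7) = -4/(3 - 7) = -4/(-4) = -4*(-¼) = 1)
(f(0, 6)*I)*9 = ((0*(1 + 0*6))*1)*9 = ((0*(1 + 0))*1)*9 = ((0*1)*1)*9 = (0*1)*9 = 0*9 = 0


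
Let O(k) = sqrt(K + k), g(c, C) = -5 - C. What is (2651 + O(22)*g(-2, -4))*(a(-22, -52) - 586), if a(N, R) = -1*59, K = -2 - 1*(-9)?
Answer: -1709895 + 645*sqrt(29) ≈ -1.7064e+6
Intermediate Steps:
K = 7 (K = -2 + 9 = 7)
O(k) = sqrt(7 + k)
a(N, R) = -59
(2651 + O(22)*g(-2, -4))*(a(-22, -52) - 586) = (2651 + sqrt(7 + 22)*(-5 - 1*(-4)))*(-59 - 586) = (2651 + sqrt(29)*(-5 + 4))*(-645) = (2651 + sqrt(29)*(-1))*(-645) = (2651 - sqrt(29))*(-645) = -1709895 + 645*sqrt(29)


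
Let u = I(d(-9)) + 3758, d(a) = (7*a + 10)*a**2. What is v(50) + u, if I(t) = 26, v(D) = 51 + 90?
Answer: 3925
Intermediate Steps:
d(a) = a**2*(10 + 7*a) (d(a) = (10 + 7*a)*a**2 = a**2*(10 + 7*a))
v(D) = 141
u = 3784 (u = 26 + 3758 = 3784)
v(50) + u = 141 + 3784 = 3925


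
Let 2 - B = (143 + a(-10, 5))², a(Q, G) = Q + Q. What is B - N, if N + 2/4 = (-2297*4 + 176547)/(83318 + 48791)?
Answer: -3997028295/264218 ≈ -15128.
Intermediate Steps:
a(Q, G) = 2*Q
B = -15127 (B = 2 - (143 + 2*(-10))² = 2 - (143 - 20)² = 2 - 1*123² = 2 - 1*15129 = 2 - 15129 = -15127)
N = 202609/264218 (N = -½ + (-2297*4 + 176547)/(83318 + 48791) = -½ + (-9188 + 176547)/132109 = -½ + 167359*(1/132109) = -½ + 167359/132109 = 202609/264218 ≈ 0.76682)
B - N = -15127 - 1*202609/264218 = -15127 - 202609/264218 = -3997028295/264218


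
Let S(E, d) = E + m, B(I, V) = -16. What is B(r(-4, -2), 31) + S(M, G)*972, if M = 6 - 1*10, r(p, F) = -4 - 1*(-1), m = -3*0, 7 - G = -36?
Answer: -3904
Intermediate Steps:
G = 43 (G = 7 - 1*(-36) = 7 + 36 = 43)
m = 0
r(p, F) = -3 (r(p, F) = -4 + 1 = -3)
M = -4 (M = 6 - 10 = -4)
S(E, d) = E (S(E, d) = E + 0 = E)
B(r(-4, -2), 31) + S(M, G)*972 = -16 - 4*972 = -16 - 3888 = -3904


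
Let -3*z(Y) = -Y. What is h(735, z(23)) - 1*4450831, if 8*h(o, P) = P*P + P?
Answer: -160229617/36 ≈ -4.4508e+6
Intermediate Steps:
z(Y) = Y/3 (z(Y) = -(-1)*Y/3 = Y/3)
h(o, P) = P/8 + P²/8 (h(o, P) = (P*P + P)/8 = (P² + P)/8 = (P + P²)/8 = P/8 + P²/8)
h(735, z(23)) - 1*4450831 = ((⅓)*23)*(1 + (⅓)*23)/8 - 1*4450831 = (⅛)*(23/3)*(1 + 23/3) - 4450831 = (⅛)*(23/3)*(26/3) - 4450831 = 299/36 - 4450831 = -160229617/36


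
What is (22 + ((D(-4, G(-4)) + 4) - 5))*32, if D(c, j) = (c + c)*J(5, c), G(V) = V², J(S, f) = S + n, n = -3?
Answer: 160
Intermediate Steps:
J(S, f) = -3 + S (J(S, f) = S - 3 = -3 + S)
D(c, j) = 4*c (D(c, j) = (c + c)*(-3 + 5) = (2*c)*2 = 4*c)
(22 + ((D(-4, G(-4)) + 4) - 5))*32 = (22 + ((4*(-4) + 4) - 5))*32 = (22 + ((-16 + 4) - 5))*32 = (22 + (-12 - 5))*32 = (22 - 17)*32 = 5*32 = 160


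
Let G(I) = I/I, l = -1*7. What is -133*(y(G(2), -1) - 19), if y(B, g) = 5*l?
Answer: 7182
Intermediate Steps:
l = -7
G(I) = 1
y(B, g) = -35 (y(B, g) = 5*(-7) = -35)
-133*(y(G(2), -1) - 19) = -133*(-35 - 19) = -133*(-54) = 7182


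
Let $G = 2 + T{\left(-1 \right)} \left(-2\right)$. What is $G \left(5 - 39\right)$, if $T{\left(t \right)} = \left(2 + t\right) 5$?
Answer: $272$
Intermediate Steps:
$T{\left(t \right)} = 10 + 5 t$
$G = -8$ ($G = 2 + \left(10 + 5 \left(-1\right)\right) \left(-2\right) = 2 + \left(10 - 5\right) \left(-2\right) = 2 + 5 \left(-2\right) = 2 - 10 = -8$)
$G \left(5 - 39\right) = - 8 \left(5 - 39\right) = \left(-8\right) \left(-34\right) = 272$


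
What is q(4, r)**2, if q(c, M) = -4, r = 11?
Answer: 16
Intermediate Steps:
q(4, r)**2 = (-4)**2 = 16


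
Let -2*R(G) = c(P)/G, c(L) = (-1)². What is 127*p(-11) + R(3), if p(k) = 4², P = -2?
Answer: 12191/6 ≈ 2031.8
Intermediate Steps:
p(k) = 16
c(L) = 1
R(G) = -1/(2*G)
127*p(-11) + R(3) = 127*16 - ½/3 = 2032 - ½*⅓ = 2032 - ⅙ = 12191/6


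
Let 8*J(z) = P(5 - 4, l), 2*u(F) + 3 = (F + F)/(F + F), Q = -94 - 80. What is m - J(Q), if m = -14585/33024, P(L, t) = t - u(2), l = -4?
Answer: -2201/33024 ≈ -0.066648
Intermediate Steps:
Q = -174
u(F) = -1 (u(F) = -3/2 + ((F + F)/(F + F))/2 = -3/2 + ((2*F)/((2*F)))/2 = -3/2 + ((2*F)*(1/(2*F)))/2 = -3/2 + (1/2)*1 = -3/2 + 1/2 = -1)
P(L, t) = 1 + t (P(L, t) = t - 1*(-1) = t + 1 = 1 + t)
m = -14585/33024 (m = -14585*1/33024 = -14585/33024 ≈ -0.44165)
J(z) = -3/8 (J(z) = (1 - 4)/8 = (1/8)*(-3) = -3/8)
m - J(Q) = -14585/33024 - 1*(-3/8) = -14585/33024 + 3/8 = -2201/33024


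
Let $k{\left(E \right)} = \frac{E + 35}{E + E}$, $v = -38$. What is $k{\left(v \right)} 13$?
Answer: $\frac{39}{76} \approx 0.51316$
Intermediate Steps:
$k{\left(E \right)} = \frac{35 + E}{2 E}$
$k{\left(v \right)} 13 = \frac{35 - 38}{2 \left(-38\right)} 13 = \frac{1}{2} \left(- \frac{1}{38}\right) \left(-3\right) 13 = \frac{3}{76} \cdot 13 = \frac{39}{76}$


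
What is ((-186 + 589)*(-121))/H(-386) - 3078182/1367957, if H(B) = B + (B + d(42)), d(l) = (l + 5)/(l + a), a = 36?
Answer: 5017832468140/82308604733 ≈ 60.964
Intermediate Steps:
d(l) = (5 + l)/(36 + l) (d(l) = (l + 5)/(l + 36) = (5 + l)/(36 + l))
H(B) = 47/78 + 2*B (H(B) = B + (B + (5 + 42)/(36 + 42)) = B + (B + 47/78) = B + (47/78 + B) = 47/78 + 2*B)
((-186 + 589)*(-121))/H(-386) - 3078182/1367957 = ((-186 + 589)*(-121))/(47/78 + 2*(-386)) - 3078182/1367957 = (403*(-121))/(47/78 - 772) - 3078182*1/1367957 = -48763/(-60169/78) - 3078182/1367957 = -48763*(-78/60169) - 3078182/1367957 = 3803514/60169 - 3078182/1367957 = 5017832468140/82308604733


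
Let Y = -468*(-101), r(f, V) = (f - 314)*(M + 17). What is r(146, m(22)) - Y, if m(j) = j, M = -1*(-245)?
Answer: -91284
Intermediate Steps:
M = 245
r(f, V) = -82268 + 262*f (r(f, V) = (f - 314)*(245 + 17) = (-314 + f)*262 = -82268 + 262*f)
Y = 47268
r(146, m(22)) - Y = (-82268 + 262*146) - 1*47268 = (-82268 + 38252) - 47268 = -44016 - 47268 = -91284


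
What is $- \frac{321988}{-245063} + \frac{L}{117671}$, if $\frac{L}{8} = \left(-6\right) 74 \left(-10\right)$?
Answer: $\frac{46593287708}{28836808273} \approx 1.6158$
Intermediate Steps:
$L = 35520$ ($L = 8 \left(-6\right) 74 \left(-10\right) = 8 \left(\left(-444\right) \left(-10\right)\right) = 8 \cdot 4440 = 35520$)
$- \frac{321988}{-245063} + \frac{L}{117671} = - \frac{321988}{-245063} + \frac{35520}{117671} = \left(-321988\right) \left(- \frac{1}{245063}\right) + 35520 \cdot \frac{1}{117671} = \frac{321988}{245063} + \frac{35520}{117671} = \frac{46593287708}{28836808273}$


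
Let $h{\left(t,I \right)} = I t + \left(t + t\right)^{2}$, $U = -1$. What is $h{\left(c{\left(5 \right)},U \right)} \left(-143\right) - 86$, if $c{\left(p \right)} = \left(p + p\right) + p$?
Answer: $-126641$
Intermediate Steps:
$c{\left(p \right)} = 3 p$ ($c{\left(p \right)} = 2 p + p = 3 p$)
$h{\left(t,I \right)} = 4 t^{2} + I t$ ($h{\left(t,I \right)} = I t + \left(2 t\right)^{2} = I t + 4 t^{2} = 4 t^{2} + I t$)
$h{\left(c{\left(5 \right)},U \right)} \left(-143\right) - 86 = 3 \cdot 5 \left(-1 + 4 \cdot 3 \cdot 5\right) \left(-143\right) - 86 = 15 \left(-1 + 4 \cdot 15\right) \left(-143\right) - 86 = 15 \left(-1 + 60\right) \left(-143\right) - 86 = 15 \cdot 59 \left(-143\right) - 86 = 885 \left(-143\right) - 86 = -126555 - 86 = -126641$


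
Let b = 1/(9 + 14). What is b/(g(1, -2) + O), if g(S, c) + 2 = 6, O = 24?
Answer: 1/644 ≈ 0.0015528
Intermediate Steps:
g(S, c) = 4 (g(S, c) = -2 + 6 = 4)
b = 1/23 ≈ 0.043478
b/(g(1, -2) + O) = 1/(23*(4 + 24)) = (1/23)/28 = (1/23)*(1/28) = 1/644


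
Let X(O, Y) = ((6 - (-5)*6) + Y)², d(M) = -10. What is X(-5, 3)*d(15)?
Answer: -15210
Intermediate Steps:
X(O, Y) = (36 + Y)² (X(O, Y) = ((6 - 1*(-30)) + Y)² = ((6 + 30) + Y)² = (36 + Y)²)
X(-5, 3)*d(15) = (36 + 3)²*(-10) = 39²*(-10) = 1521*(-10) = -15210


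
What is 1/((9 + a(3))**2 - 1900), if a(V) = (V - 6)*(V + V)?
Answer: -1/1819 ≈ -0.00054975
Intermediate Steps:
a(V) = 2*V*(-6 + V) (a(V) = (-6 + V)*(2*V) = 2*V*(-6 + V))
1/((9 + a(3))**2 - 1900) = 1/((9 + 2*3*(-6 + 3))**2 - 1900) = 1/((9 + 2*3*(-3))**2 - 1900) = 1/((9 - 18)**2 - 1900) = 1/((-9)**2 - 1900) = 1/(81 - 1900) = 1/(-1819) = -1/1819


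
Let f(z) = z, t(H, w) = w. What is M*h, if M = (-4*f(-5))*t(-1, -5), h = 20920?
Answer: -2092000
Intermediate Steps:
M = -100 (M = -4*(-5)*(-5) = 20*(-5) = -100)
M*h = -100*20920 = -2092000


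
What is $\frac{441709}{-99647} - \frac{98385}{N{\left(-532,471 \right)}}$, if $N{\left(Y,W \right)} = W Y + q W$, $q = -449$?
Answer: $- \frac{64762771688}{15347331999} \approx -4.2198$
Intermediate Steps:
$N{\left(Y,W \right)} = - 449 W + W Y$ ($N{\left(Y,W \right)} = W Y - 449 W = - 449 W + W Y$)
$\frac{441709}{-99647} - \frac{98385}{N{\left(-532,471 \right)}} = \frac{441709}{-99647} - \frac{98385}{471 \left(-449 - 532\right)} = 441709 \left(- \frac{1}{99647}\right) - \frac{98385}{471 \left(-981\right)} = - \frac{441709}{99647} - \frac{98385}{-462051} = - \frac{441709}{99647} - - \frac{32795}{154017} = - \frac{441709}{99647} + \frac{32795}{154017} = - \frac{64762771688}{15347331999}$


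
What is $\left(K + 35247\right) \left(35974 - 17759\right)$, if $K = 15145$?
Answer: $917890280$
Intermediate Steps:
$\left(K + 35247\right) \left(35974 - 17759\right) = \left(15145 + 35247\right) \left(35974 - 17759\right) = 50392 \cdot 18215 = 917890280$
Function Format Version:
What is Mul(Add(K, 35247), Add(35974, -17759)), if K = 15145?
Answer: 917890280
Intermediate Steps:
Mul(Add(K, 35247), Add(35974, -17759)) = Mul(Add(15145, 35247), Add(35974, -17759)) = Mul(50392, 18215) = 917890280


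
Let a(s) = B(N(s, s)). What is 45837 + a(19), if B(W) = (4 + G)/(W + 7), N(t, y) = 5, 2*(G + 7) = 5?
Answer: 1100087/24 ≈ 45837.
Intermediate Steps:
G = -9/2 (G = -7 + (½)*5 = -7 + 5/2 = -9/2 ≈ -4.5000)
B(W) = -1/(2*(7 + W)) (B(W) = (4 - 9/2)/(W + 7) = -1/(2*(7 + W)))
a(s) = -1/24 (a(s) = -1/(14 + 2*5) = -1/(14 + 10) = -1/24)
45837 + a(19) = 45837 - 1/24 = 1100087/24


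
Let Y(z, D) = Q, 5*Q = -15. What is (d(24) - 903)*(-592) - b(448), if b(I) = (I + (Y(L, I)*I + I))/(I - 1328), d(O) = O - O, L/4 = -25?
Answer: 29401652/55 ≈ 5.3458e+5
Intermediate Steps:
L = -100 (L = 4*(-25) = -100)
Q = -3 (Q = (1/5)*(-15) = -3)
Y(z, D) = -3
d(O) = 0
b(I) = -I/(-1328 + I) (b(I) = (I + (-3*I + I))/(I - 1328) = (I - 2*I)/(-1328 + I) = (-I)/(-1328 + I) = -I/(-1328 + I))
(d(24) - 903)*(-592) - b(448) = (0 - 903)*(-592) - (-1)*448/(-1328 + 448) = -903*(-592) - (-1)*448/(-880) = 534576 - (-1)*448*(-1)/880 = 534576 - 1*28/55 = 534576 - 28/55 = 29401652/55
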